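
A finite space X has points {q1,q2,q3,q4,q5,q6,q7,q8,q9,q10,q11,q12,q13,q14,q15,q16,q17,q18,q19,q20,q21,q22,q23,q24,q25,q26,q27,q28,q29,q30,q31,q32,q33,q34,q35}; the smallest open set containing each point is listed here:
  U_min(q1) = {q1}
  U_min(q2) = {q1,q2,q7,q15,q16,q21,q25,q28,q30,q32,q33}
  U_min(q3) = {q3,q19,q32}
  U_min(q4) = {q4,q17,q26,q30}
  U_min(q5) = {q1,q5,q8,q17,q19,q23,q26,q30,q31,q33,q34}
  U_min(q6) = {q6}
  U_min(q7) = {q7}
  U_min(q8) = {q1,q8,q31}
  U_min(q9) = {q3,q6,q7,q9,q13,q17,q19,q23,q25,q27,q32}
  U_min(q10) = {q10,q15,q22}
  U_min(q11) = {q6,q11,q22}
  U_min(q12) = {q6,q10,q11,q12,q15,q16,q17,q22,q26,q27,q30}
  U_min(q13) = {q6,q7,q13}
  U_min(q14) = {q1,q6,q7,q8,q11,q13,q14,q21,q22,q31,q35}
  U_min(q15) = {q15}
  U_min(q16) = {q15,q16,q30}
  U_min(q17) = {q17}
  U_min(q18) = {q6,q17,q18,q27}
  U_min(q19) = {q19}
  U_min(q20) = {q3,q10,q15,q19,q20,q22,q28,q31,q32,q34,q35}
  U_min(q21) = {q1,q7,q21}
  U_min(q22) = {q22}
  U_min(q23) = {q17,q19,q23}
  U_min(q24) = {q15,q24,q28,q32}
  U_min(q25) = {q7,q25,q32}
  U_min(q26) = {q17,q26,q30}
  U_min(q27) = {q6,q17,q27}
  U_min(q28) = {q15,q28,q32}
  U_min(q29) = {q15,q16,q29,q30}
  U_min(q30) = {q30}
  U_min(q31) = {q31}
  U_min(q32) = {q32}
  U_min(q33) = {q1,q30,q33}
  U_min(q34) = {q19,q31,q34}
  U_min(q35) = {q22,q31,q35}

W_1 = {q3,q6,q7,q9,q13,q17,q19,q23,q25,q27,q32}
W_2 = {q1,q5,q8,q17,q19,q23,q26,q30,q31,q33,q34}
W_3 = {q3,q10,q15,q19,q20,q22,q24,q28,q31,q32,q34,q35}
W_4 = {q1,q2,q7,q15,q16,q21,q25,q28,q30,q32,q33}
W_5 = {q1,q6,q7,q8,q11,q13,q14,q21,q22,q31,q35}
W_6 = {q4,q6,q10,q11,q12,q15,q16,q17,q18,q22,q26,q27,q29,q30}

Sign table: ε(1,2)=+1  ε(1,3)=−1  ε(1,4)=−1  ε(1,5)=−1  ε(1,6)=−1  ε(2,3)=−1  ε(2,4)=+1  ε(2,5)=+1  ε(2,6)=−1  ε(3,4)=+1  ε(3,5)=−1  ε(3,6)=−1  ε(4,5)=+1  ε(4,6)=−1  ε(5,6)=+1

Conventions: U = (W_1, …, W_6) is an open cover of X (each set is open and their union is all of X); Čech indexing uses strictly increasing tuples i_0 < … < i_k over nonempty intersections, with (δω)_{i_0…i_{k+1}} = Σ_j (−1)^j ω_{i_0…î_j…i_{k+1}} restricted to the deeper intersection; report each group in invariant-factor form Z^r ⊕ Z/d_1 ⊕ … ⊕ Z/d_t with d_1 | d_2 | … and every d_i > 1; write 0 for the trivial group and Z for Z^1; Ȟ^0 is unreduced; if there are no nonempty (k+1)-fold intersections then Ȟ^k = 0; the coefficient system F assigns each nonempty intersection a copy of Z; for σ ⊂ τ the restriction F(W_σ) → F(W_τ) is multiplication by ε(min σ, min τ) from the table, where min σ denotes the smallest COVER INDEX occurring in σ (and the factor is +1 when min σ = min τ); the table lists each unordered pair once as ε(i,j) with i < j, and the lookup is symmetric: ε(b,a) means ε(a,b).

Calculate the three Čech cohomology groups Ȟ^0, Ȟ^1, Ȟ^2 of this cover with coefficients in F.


nerve of the cover:
  W12={q17,q19,q23} W13={q3,q19,q32} W14={q7,q25,q32} W15={q6,q7,q13} W16={q6,q17,q27} W23={q19,q31,q34} W24={q1,q30,q33} W25={q1,q8,q31} W26={q17,q26,q30} W34={q15,q28,q32} W35={q22,q31,q35} W36={q10,q15,q22} W45={q1,q7,q21} W46={q15,q16,q30} W56={q6,q11,q22}
  W123={q19} W126={q17} W134={q32} W145={q7} W156={q6} W235={q31} W245={q1} W246={q30} W346={q15} W356={q22}
C dims 6,15,10; δ0: rk 6, SNF 1^5·2; δ1: rk 9, SNF 1^9
Ȟ^0 = (6 − 6) − 0 = 0, so Ȟ^0 ≅ 0
Ȟ^1 = (15 − 9) − 6 = 0 plus torsion [2], so Ȟ^1 ≅ Z/2
Ȟ^2 = (10 − 0) − 9 = 1, so Ȟ^2 ≅ Z

Ȟ^0(U;F) ≅ 0, Ȟ^1(U;F) ≅ Z/2, Ȟ^2(U;F) ≅ Z


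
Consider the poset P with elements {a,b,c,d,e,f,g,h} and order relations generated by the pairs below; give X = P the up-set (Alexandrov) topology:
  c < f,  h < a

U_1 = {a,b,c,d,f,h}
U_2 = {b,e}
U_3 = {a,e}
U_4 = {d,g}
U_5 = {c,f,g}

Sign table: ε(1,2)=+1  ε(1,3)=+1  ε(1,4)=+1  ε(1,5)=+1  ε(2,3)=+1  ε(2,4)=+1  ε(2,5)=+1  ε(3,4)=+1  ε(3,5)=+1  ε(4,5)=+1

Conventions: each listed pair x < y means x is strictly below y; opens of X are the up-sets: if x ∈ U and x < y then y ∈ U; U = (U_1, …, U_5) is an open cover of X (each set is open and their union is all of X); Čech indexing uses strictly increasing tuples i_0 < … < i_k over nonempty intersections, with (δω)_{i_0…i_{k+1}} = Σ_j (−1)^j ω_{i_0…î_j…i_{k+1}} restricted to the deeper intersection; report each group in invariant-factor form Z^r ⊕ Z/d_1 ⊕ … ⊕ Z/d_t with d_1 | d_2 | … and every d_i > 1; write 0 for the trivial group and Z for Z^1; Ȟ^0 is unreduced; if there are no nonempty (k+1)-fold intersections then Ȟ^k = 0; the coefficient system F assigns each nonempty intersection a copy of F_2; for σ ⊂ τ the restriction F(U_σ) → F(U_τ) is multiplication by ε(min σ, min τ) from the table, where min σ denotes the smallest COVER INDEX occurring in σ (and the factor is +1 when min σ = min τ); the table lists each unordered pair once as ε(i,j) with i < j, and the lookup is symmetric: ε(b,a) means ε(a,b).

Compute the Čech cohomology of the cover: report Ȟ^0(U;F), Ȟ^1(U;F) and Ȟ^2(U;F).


Ȟ^0 = Z/2, Ȟ^1 = Z/2 ⊕ Z/2, Ȟ^2 = 0

cover nerve:
  U12={b} U13={a} U14={d} U15={c,f} U23={e} U45={g}
C dims 5,6; δ0: rk_F2 4
Ȟ^0: (5−4)−0=1 ⇒ Z/2
Ȟ^1: (6−0)−4=2 ⇒ Z/2 ⊕ Z/2
Ȟ^2: (0−0)−0=0 ⇒ 0


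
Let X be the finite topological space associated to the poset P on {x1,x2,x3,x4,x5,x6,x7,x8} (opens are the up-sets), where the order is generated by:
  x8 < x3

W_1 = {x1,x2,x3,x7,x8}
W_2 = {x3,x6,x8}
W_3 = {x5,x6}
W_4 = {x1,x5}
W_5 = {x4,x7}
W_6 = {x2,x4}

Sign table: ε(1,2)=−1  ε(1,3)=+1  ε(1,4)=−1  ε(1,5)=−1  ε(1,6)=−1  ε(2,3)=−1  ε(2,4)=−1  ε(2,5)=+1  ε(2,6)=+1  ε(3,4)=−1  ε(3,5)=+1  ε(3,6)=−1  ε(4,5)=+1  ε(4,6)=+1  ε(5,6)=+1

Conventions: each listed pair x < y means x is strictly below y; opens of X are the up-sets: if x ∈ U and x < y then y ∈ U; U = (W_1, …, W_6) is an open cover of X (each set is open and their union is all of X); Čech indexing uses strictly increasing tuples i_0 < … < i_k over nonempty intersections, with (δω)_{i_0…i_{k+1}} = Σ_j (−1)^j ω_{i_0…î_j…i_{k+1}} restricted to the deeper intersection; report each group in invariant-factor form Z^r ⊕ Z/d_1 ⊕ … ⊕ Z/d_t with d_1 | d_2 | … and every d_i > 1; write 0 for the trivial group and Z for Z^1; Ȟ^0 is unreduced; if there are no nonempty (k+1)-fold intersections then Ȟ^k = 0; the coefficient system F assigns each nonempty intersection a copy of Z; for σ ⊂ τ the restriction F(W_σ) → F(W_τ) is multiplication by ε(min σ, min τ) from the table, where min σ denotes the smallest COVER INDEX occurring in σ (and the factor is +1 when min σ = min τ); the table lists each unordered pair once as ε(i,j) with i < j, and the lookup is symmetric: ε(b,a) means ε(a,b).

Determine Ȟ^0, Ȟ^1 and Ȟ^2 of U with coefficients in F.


Ȟ^0 = Z,  Ȟ^1 = Z^2,  Ȟ^2 = 0

nerve of the cover:
  W12={x3,x8} W14={x1} W15={x7} W16={x2} W23={x6} W34={x5} W56={x4}
C dims 6,7; δ0: rk 5, SNF 1^5
Ȟ^0 = (6 − 5) − 0 = 1, so Ȟ^0 ≅ Z
Ȟ^1 = (7 − 0) − 5 = 2, so Ȟ^1 ≅ Z^2
Ȟ^2 = (0 − 0) − 0 = 0, so Ȟ^2 ≅ 0


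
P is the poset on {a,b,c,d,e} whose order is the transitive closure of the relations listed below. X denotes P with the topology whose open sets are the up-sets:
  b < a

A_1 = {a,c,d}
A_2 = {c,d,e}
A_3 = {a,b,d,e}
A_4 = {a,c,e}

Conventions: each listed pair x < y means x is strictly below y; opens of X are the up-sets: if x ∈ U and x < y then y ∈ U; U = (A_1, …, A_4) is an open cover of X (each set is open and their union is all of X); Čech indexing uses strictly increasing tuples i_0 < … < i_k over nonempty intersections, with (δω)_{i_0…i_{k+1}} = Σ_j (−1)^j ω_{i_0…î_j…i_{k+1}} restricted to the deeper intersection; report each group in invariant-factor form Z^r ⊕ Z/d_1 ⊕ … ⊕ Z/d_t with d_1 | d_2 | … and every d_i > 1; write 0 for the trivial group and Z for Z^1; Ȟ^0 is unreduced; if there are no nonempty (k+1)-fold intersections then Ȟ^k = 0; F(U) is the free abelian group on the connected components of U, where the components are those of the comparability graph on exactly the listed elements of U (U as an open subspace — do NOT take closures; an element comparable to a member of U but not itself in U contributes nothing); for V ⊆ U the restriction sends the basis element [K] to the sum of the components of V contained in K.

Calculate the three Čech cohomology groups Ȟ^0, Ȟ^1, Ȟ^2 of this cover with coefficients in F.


Ȟ^0 ≅ Z^4; Ȟ^1 ≅ 0; Ȟ^2 ≅ 0

intersection data:
  A12={c,d} A13={a,d} A14={a,c} A23={d,e} A24={c,e} A34={a,e}
  A123={d} A124={c} A134={a} A234={e}
components per intersection:
  A1: {a} {c} {d}
  A2: {c} {d} {e}
  A3: {a,b} {d} {e}
  A4: {a} {c} {e}
  A12: {c} {d}
  A13: {a} {d}
  A14: {a} {c}
  A23: {d} {e}
  A24: {c} {e}
  A34: {a} {e}
  A123: {d}
  A124: {c}
  A134: {a}
  A234: {e}
C dims 12,12,4; δ0: rk 8, SNF 1^8; δ1: rk 4, SNF 1^4
Ȟ^0 = (12 − 8) − 0 = 4, so Ȟ^0 ≅ Z^4
Ȟ^1 = (12 − 4) − 8 = 0, so Ȟ^1 ≅ 0
Ȟ^2 = (4 − 0) − 4 = 0, so Ȟ^2 ≅ 0


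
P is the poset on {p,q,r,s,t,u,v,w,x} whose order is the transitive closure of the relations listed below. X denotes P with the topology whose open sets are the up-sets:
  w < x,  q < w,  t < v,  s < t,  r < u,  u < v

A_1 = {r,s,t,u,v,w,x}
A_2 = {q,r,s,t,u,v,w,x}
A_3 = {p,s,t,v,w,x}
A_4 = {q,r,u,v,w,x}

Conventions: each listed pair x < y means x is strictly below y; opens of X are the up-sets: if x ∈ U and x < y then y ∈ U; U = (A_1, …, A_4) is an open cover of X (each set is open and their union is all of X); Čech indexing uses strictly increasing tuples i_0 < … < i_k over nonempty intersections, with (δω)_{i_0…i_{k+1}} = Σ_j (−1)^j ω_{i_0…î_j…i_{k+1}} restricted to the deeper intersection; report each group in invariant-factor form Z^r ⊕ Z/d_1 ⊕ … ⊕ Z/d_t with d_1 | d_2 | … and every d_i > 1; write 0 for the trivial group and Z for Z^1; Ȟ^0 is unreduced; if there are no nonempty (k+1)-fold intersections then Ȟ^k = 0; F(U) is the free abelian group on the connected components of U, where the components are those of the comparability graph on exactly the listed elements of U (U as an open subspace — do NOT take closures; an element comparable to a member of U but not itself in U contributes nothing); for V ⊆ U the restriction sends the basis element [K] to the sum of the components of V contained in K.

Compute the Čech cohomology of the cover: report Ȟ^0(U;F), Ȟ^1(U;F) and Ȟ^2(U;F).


Ȟ^0 = Z^3, Ȟ^1 = 0, Ȟ^2 = 0

intersection data:
  A12={r,s,t,u,v,w,x} A13={s,t,v,w,x} A14={r,u,v,w,x} A23={s,t,v,w,x} A24={q,r,u,v,w,x} A34={v,w,x}
  A123={s,t,v,w,x} A124={r,u,v,w,x} A134={v,w,x} A234={v,w,x}
  A1234={v,w,x}
components per intersection:
  A1: {r,s,t,u,v} {w,x}
  A2: {q,w,x} {r,s,t,u,v}
  A3: {p} {s,t,v} {w,x}
  A4: {q,w,x} {r,u,v}
  A12: {r,s,t,u,v} {w,x}
  A13: {s,t,v} {w,x}
  A14: {r,u,v} {w,x}
  A23: {s,t,v} {w,x}
  A24: {q,w,x} {r,u,v}
  A34: {v} {w,x}
  A123: {s,t,v} {w,x}
  A124: {r,u,v} {w,x}
  A134: {v} {w,x}
  A234: {v} {w,x}
  A1234: {v} {w,x}
C dims 9,12,8,2; δ0: rk 6, SNF 1^6; δ1: rk 6, SNF 1^6; δ2: rk 2, SNF 1^2
Ȟ^0 = (9 − 6) − 0 = 3, so Ȟ^0 ≅ Z^3
Ȟ^1 = (12 − 6) − 6 = 0, so Ȟ^1 ≅ 0
Ȟ^2 = (8 − 2) − 6 = 0, so Ȟ^2 ≅ 0


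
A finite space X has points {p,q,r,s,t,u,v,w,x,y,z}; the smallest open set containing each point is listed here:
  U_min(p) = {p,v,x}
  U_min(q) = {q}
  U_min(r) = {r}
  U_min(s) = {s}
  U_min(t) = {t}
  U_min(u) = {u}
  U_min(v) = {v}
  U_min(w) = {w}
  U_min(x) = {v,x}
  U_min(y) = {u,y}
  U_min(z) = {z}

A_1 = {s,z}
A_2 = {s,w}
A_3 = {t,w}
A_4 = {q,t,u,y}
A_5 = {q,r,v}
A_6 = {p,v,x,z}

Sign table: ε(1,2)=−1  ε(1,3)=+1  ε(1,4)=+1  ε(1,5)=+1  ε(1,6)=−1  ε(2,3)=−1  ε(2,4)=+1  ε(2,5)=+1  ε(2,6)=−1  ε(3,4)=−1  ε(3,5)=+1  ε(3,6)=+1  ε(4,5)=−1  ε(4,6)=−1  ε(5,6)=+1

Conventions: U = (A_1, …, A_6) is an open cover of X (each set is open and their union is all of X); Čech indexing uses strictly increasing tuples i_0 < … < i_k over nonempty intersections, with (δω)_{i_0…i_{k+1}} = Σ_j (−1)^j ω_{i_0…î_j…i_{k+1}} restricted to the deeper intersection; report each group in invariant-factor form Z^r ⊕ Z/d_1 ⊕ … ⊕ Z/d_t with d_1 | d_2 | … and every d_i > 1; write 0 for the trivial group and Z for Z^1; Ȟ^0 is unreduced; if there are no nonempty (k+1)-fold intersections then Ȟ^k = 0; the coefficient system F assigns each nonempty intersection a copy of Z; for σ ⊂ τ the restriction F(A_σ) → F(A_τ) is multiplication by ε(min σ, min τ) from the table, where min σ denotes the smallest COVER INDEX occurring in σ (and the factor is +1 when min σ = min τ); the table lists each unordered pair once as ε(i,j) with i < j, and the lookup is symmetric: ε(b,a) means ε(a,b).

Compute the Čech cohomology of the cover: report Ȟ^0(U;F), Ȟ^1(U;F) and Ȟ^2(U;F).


Ȟ^0 = 0,  Ȟ^1 = Z/2,  Ȟ^2 = 0

nonempty overlaps:
  A12={s} A16={z} A23={w} A34={t} A45={q} A56={v}
C dims 6,6; δ0: rk 6, SNF 1^5·2
degree 0: 6−6−0 = 0 → Ȟ^0 ≅ 0
degree 1: 6−0−6 = 0 plus torsion [2] → Ȟ^1 ≅ Z/2
degree 2: 0−0−0 = 0 → Ȟ^2 ≅ 0


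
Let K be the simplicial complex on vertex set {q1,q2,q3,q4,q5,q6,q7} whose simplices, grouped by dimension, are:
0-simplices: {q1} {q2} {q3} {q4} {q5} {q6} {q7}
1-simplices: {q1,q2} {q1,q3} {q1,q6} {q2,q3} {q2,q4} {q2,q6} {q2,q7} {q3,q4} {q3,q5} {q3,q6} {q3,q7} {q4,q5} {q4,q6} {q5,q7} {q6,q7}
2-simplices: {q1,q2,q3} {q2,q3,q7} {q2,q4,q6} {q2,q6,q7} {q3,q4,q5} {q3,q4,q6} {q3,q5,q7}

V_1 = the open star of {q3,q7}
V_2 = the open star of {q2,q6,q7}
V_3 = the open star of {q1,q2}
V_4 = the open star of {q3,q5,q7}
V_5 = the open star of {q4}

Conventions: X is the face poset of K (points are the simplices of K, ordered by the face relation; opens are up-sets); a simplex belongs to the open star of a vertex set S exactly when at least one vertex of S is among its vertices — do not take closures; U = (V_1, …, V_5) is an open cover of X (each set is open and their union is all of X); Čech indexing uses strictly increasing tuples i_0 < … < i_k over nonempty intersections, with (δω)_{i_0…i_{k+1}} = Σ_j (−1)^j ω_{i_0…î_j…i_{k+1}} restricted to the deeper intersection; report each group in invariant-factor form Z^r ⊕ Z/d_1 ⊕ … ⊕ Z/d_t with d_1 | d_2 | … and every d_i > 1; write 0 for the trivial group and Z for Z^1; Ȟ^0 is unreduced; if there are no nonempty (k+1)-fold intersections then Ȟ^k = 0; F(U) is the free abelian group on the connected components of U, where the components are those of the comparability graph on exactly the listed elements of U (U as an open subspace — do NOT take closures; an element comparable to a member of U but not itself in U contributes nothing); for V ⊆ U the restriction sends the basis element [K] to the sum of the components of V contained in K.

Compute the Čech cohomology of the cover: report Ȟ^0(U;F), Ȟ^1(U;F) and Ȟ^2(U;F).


cover nerve:
  V1={{q3},{q7},{q1,q3},{q2,q3},{q2,q7},{q3,q4},{q3,q5},{q3,q6},{q3,q7},{q5,q7},{q6,q7},{q1,q2,q3},{q2,q3,q7},{q2,q6,q7},{q3,q4,q5},{q3,q4,q6},{q3,q5,q7}} V2={{q2},{q6},{q7},{q1,q2},{q1,q6},{q2,q3},{q2,q4},{q2,q6},{q2,q7},{q3,q6},{q3,q7},{q4,q6},{q5,q7},{q6,q7},{q1,q2,q3},{q2,q3,q7},{q2,q4,q6},{q2,q6,q7},{q3,q4,q6},{q3,q5,q7}} V3={{q1},{q2},{q1,q2},{q1,q3},{q1,q6},{q2,q3},{q2,q4},{q2,q6},{q2,q7},{q1,q2,q3},{q2,q3,q7},{q2,q4,q6},{q2,q6,q7}} V4={{q3},{q5},{q7},{q1,q3},{q2,q3},{q2,q7},{q3,q4},{q3,q5},{q3,q6},{q3,q7},{q4,q5},{q5,q7},{q6,q7},{q1,q2,q3},{q2,q3,q7},{q2,q6,q7},{q3,q4,q5},{q3,q4,q6},{q3,q5,q7}} V5={{q4},{q2,q4},{q3,q4},{q4,q5},{q4,q6},{q2,q4,q6},{q3,q4,q5},{q3,q4,q6}}
  V12={{q7},{q2,q3},{q2,q7},{q3,q6},{q3,q7},{q5,q7},{q6,q7},{q1,q2,q3},{q2,q3,q7},{q2,q6,q7},{q3,q4,q6},{q3,q5,q7}} V13={{q1,q3},{q2,q3},{q2,q7},{q1,q2,q3},{q2,q3,q7},{q2,q6,q7}} V14={{q3},{q7},{q1,q3},{q2,q3},{q2,q7},{q3,q4},{q3,q5},{q3,q6},{q3,q7},{q5,q7},{q6,q7},{q1,q2,q3},{q2,q3,q7},{q2,q6,q7},{q3,q4,q5},{q3,q4,q6},{q3,q5,q7}} V15={{q3,q4},{q3,q4,q5},{q3,q4,q6}} V23={{q2},{q1,q2},{q1,q6},{q2,q3},{q2,q4},{q2,q6},{q2,q7},{q1,q2,q3},{q2,q3,q7},{q2,q4,q6},{q2,q6,q7}} V24={{q7},{q2,q3},{q2,q7},{q3,q6},{q3,q7},{q5,q7},{q6,q7},{q1,q2,q3},{q2,q3,q7},{q2,q6,q7},{q3,q4,q6},{q3,q5,q7}} V25={{q2,q4},{q4,q6},{q2,q4,q6},{q3,q4,q6}} V34={{q1,q3},{q2,q3},{q2,q7},{q1,q2,q3},{q2,q3,q7},{q2,q6,q7}} V35={{q2,q4},{q2,q4,q6}} V45={{q3,q4},{q4,q5},{q3,q4,q5},{q3,q4,q6}}
  V123={{q2,q3},{q2,q7},{q1,q2,q3},{q2,q3,q7},{q2,q6,q7}} V124={{q7},{q2,q3},{q2,q7},{q3,q6},{q3,q7},{q5,q7},{q6,q7},{q1,q2,q3},{q2,q3,q7},{q2,q6,q7},{q3,q4,q6},{q3,q5,q7}} V125={{q3,q4,q6}} V134={{q1,q3},{q2,q3},{q2,q7},{q1,q2,q3},{q2,q3,q7},{q2,q6,q7}} V145={{q3,q4},{q3,q4,q5},{q3,q4,q6}} V234={{q2,q3},{q2,q7},{q1,q2,q3},{q2,q3,q7},{q2,q6,q7}} V235={{q2,q4},{q2,q4,q6}} V245={{q3,q4,q6}}
  V1234={{q2,q3},{q2,q7},{q1,q2,q3},{q2,q3,q7},{q2,q6,q7}} V1245={{q3,q4,q6}}
components per intersection:
  V1: {{q3},{q7},{q1,q3},{q2,q3},{q2,q7},{q3,q4},{q3,q5},{q3,q6},{q3,q7},{q5,q7},{q6,q7},{q1,q2,q3},{q2,q3,q7},{q2,q6,q7},{q3,q4,q5},{q3,q4,q6},{q3,q5,q7}}
  V2: {{q2},{q6},{q7},{q1,q2},{q1,q6},{q2,q3},{q2,q4},{q2,q6},{q2,q7},{q3,q6},{q3,q7},{q4,q6},{q5,q7},{q6,q7},{q1,q2,q3},{q2,q3,q7},{q2,q4,q6},{q2,q6,q7},{q3,q4,q6},{q3,q5,q7}}
  V3: {{q1},{q2},{q1,q2},{q1,q3},{q1,q6},{q2,q3},{q2,q4},{q2,q6},{q2,q7},{q1,q2,q3},{q2,q3,q7},{q2,q4,q6},{q2,q6,q7}}
  V4: {{q3},{q5},{q7},{q1,q3},{q2,q3},{q2,q7},{q3,q4},{q3,q5},{q3,q6},{q3,q7},{q4,q5},{q5,q7},{q6,q7},{q1,q2,q3},{q2,q3,q7},{q2,q6,q7},{q3,q4,q5},{q3,q4,q6},{q3,q5,q7}}
  V5: {{q4},{q2,q4},{q3,q4},{q4,q5},{q4,q6},{q2,q4,q6},{q3,q4,q5},{q3,q4,q6}}
  V12: {{q7},{q2,q3},{q2,q7},{q3,q7},{q5,q7},{q6,q7},{q1,q2,q3},{q2,q3,q7},{q2,q6,q7},{q3,q5,q7}} {{q3,q6},{q3,q4,q6}}
  V13: {{q1,q3},{q2,q3},{q2,q7},{q1,q2,q3},{q2,q3,q7},{q2,q6,q7}}
  V14: {{q3},{q7},{q1,q3},{q2,q3},{q2,q7},{q3,q4},{q3,q5},{q3,q6},{q3,q7},{q5,q7},{q6,q7},{q1,q2,q3},{q2,q3,q7},{q2,q6,q7},{q3,q4,q5},{q3,q4,q6},{q3,q5,q7}}
  V15: {{q3,q4},{q3,q4,q5},{q3,q4,q6}}
  V23: {{q2},{q1,q2},{q2,q3},{q2,q4},{q2,q6},{q2,q7},{q1,q2,q3},{q2,q3,q7},{q2,q4,q6},{q2,q6,q7}} {{q1,q6}}
  V24: {{q7},{q2,q3},{q2,q7},{q3,q7},{q5,q7},{q6,q7},{q1,q2,q3},{q2,q3,q7},{q2,q6,q7},{q3,q5,q7}} {{q3,q6},{q3,q4,q6}}
  V25: {{q2,q4},{q4,q6},{q2,q4,q6},{q3,q4,q6}}
  V34: {{q1,q3},{q2,q3},{q2,q7},{q1,q2,q3},{q2,q3,q7},{q2,q6,q7}}
  V35: {{q2,q4},{q2,q4,q6}}
  V45: {{q3,q4},{q4,q5},{q3,q4,q5},{q3,q4,q6}}
  V123: {{q2,q3},{q2,q7},{q1,q2,q3},{q2,q3,q7},{q2,q6,q7}}
  V124: {{q7},{q2,q3},{q2,q7},{q3,q7},{q5,q7},{q6,q7},{q1,q2,q3},{q2,q3,q7},{q2,q6,q7},{q3,q5,q7}} {{q3,q6},{q3,q4,q6}}
  V125: {{q3,q4,q6}}
  V134: {{q1,q3},{q2,q3},{q2,q7},{q1,q2,q3},{q2,q3,q7},{q2,q6,q7}}
  V145: {{q3,q4},{q3,q4,q5},{q3,q4,q6}}
  V234: {{q2,q3},{q2,q7},{q1,q2,q3},{q2,q3,q7},{q2,q6,q7}}
  V235: {{q2,q4},{q2,q4,q6}}
  V245: {{q3,q4,q6}}
  V1234: {{q2,q3},{q2,q7},{q1,q2,q3},{q2,q3,q7},{q2,q6,q7}}
  V1245: {{q3,q4,q6}}
C dims 5,13,9,2; δ0: rk 4, SNF 1^4; δ1: rk 7, SNF 1^7; δ2: rk 2, SNF 1^2
Ȟ^0: (5−4)−0=1 ⇒ Z
Ȟ^1: (13−7)−4=2 ⇒ Z^2
Ȟ^2: (9−2)−7=0 ⇒ 0

Ȟ^0 ≅ Z, Ȟ^1 ≅ Z^2 and Ȟ^2 ≅ 0


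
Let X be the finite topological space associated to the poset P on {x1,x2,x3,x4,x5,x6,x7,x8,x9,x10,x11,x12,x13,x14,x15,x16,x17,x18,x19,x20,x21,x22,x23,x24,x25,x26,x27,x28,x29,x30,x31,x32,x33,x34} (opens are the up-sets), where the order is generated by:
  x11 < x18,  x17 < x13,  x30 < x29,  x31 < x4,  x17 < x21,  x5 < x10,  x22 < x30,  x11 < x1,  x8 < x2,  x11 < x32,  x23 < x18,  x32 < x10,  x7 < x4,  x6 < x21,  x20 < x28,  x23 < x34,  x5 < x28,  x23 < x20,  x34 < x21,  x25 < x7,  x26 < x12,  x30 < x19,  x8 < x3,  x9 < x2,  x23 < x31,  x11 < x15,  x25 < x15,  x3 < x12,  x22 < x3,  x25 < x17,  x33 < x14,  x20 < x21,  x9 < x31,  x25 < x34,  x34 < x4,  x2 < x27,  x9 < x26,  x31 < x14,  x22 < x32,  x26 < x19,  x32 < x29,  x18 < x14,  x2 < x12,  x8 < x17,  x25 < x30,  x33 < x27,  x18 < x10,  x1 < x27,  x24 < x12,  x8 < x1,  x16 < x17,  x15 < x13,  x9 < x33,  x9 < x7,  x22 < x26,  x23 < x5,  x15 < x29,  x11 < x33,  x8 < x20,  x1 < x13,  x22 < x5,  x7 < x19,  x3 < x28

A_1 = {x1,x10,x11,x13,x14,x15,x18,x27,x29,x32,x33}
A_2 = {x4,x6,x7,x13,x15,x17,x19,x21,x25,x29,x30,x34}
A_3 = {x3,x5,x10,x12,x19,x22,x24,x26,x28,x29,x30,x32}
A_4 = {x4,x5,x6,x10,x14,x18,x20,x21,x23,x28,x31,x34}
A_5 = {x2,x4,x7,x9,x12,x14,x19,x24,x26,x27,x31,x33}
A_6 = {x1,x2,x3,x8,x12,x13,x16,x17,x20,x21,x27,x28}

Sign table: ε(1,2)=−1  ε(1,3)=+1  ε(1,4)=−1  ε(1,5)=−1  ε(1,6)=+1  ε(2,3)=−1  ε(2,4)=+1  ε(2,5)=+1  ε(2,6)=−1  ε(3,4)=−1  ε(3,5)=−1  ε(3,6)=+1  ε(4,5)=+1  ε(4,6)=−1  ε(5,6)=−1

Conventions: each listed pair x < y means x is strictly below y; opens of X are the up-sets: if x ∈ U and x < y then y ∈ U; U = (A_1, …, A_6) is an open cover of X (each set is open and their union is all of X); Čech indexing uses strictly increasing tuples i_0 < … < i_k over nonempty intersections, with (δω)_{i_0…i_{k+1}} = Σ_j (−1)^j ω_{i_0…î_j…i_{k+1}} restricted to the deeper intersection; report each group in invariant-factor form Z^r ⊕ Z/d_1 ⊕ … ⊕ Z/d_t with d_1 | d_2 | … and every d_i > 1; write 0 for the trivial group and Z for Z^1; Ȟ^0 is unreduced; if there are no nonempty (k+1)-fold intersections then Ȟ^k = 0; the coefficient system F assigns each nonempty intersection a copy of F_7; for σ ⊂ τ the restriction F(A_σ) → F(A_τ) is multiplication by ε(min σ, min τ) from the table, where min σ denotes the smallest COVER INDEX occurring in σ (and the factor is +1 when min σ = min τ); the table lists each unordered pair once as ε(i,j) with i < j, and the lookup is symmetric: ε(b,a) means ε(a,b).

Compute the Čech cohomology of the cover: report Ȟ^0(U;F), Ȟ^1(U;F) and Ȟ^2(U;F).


intersection data:
  A12={x13,x15,x29} A13={x10,x29,x32} A14={x10,x14,x18} A15={x14,x27,x33} A16={x1,x13,x27} A23={x19,x29,x30} A24={x4,x6,x21,x34} A25={x4,x7,x19} A26={x13,x17,x21} A34={x5,x10,x28} A35={x12,x19,x24,x26} A36={x3,x12,x28} A45={x4,x14,x31} A46={x20,x21,x28} A56={x2,x12,x27}
  A123={x29} A126={x13} A134={x10} A145={x14} A156={x27} A235={x19} A245={x4} A246={x21} A346={x28} A356={x12}
C dims 6,15,10; δ0: rk_F7 5; δ1: rk_F7 10
Ȟ^0 = (6 − 5) − 0 = 1, so Ȟ^0 ≅ Z/7
Ȟ^1 = (15 − 10) − 5 = 0, so Ȟ^1 ≅ 0
Ȟ^2 = (10 − 0) − 10 = 0, so Ȟ^2 ≅ 0

Ȟ^0 ≅ Z/7,  Ȟ^1 ≅ 0,  Ȟ^2 ≅ 0


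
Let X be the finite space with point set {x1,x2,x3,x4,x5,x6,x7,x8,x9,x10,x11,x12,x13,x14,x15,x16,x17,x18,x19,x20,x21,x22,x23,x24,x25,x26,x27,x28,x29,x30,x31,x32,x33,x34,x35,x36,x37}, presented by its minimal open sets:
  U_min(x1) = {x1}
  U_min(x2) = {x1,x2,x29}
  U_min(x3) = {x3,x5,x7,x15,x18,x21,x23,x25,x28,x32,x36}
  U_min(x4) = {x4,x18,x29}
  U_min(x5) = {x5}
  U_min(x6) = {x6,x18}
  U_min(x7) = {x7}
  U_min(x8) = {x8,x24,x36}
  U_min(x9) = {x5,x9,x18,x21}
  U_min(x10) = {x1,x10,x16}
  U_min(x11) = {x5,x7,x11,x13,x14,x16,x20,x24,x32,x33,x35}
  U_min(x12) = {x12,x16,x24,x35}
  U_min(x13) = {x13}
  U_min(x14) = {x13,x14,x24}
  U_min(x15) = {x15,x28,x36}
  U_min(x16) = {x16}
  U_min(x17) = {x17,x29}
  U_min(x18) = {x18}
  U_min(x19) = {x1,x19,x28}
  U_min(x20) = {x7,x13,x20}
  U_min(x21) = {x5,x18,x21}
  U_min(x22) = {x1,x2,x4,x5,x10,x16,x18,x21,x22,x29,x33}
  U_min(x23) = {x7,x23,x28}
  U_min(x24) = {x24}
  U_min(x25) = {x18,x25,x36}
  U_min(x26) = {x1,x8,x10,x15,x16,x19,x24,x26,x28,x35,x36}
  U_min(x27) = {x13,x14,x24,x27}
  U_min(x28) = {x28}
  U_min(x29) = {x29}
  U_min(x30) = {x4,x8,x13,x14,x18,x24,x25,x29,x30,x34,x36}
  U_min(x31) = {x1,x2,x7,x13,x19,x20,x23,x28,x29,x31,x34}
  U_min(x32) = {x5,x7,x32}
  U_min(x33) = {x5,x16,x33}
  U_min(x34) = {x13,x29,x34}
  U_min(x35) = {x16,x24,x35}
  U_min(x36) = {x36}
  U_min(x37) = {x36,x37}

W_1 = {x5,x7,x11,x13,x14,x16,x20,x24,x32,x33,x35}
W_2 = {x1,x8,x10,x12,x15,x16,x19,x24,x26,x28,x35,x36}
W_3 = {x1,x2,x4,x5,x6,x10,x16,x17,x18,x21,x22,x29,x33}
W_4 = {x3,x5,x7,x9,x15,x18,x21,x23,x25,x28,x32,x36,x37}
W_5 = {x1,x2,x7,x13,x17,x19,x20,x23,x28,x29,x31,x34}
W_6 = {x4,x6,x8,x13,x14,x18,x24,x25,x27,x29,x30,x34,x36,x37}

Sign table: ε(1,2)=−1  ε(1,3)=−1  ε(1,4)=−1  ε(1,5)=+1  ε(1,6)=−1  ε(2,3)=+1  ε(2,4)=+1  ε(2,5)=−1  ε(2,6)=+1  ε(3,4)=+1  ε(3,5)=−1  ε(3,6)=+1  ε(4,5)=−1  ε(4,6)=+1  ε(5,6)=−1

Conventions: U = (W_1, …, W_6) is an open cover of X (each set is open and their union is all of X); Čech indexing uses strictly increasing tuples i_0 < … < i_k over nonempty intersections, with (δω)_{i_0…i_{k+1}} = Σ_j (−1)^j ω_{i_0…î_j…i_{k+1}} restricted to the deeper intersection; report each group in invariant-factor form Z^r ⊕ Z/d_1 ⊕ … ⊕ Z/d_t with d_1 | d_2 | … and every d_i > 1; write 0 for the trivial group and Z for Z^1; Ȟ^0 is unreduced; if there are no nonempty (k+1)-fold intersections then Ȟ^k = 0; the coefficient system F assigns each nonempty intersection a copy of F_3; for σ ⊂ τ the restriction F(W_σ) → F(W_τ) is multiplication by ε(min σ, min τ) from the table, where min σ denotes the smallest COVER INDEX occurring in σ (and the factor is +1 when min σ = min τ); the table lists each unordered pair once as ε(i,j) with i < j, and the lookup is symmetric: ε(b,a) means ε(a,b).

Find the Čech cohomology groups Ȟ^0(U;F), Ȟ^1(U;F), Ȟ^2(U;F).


nerve of the cover:
  W12={x16,x24,x35} W13={x5,x16,x33} W14={x5,x7,x32} W15={x7,x13,x20} W16={x13,x14,x24} W23={x1,x10,x16} W24={x15,x28,x36} W25={x1,x19,x28} W26={x8,x24,x36} W34={x5,x18,x21} W35={x1,x2,x17,x29} W36={x4,x6,x18,x29} W45={x7,x23,x28} W46={x18,x25,x36,x37} W56={x13,x29,x34}
  W123={x16} W126={x24} W134={x5} W145={x7} W156={x13} W235={x1} W245={x28} W246={x36} W346={x18} W356={x29}
C dims 6,15,10; δ0: rk_F3 5; δ1: rk_F3 10
Ȟ^0 = (6 − 5) − 0 = 1, so Ȟ^0 ≅ Z/3
Ȟ^1 = (15 − 10) − 5 = 0, so Ȟ^1 ≅ 0
Ȟ^2 = (10 − 0) − 10 = 0, so Ȟ^2 ≅ 0

Ȟ^0 ≅ Z/3, Ȟ^1 ≅ 0, Ȟ^2 ≅ 0


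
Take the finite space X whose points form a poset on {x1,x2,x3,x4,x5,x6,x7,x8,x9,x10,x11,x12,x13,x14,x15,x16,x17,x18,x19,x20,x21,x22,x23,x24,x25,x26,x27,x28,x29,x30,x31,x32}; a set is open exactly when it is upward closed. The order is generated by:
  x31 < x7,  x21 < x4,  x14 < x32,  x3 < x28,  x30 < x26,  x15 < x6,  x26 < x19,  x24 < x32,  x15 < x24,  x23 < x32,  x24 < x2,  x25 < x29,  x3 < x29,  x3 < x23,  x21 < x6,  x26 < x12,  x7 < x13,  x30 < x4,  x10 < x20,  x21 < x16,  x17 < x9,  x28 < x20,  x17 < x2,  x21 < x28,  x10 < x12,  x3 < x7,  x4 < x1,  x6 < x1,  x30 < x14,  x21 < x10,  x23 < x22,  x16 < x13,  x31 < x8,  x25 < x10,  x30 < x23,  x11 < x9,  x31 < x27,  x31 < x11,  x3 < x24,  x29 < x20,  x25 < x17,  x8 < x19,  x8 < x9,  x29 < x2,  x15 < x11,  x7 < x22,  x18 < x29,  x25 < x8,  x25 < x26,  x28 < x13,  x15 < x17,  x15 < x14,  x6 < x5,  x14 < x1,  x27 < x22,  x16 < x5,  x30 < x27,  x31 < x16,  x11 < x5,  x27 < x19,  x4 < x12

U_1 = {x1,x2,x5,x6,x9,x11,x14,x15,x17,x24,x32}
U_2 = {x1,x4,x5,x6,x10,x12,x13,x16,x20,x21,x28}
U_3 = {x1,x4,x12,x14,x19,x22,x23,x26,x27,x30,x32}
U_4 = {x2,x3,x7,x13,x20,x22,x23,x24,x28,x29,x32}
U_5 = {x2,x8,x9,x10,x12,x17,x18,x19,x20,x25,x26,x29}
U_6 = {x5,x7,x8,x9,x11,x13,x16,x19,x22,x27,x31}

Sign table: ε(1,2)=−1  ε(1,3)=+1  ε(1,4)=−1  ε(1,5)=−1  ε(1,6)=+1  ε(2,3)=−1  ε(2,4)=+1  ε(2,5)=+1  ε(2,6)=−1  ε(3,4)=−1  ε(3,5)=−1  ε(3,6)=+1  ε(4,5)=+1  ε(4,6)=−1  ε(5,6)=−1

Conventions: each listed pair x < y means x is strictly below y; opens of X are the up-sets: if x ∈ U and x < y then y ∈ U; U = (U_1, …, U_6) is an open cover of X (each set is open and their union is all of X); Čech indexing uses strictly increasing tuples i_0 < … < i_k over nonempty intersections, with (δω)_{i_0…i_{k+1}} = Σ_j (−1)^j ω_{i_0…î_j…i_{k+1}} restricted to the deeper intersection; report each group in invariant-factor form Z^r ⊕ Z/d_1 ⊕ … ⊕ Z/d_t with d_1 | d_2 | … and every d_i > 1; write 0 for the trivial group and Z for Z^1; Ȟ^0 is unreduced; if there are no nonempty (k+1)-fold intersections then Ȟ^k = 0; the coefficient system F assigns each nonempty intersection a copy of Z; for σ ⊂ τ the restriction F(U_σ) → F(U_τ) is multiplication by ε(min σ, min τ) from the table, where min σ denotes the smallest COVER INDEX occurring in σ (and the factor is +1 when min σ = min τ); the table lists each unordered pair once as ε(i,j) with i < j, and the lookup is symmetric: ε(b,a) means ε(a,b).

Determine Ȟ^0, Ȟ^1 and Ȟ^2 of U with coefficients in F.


Ȟ^0 ≅ Z, Ȟ^1 ≅ 0, Ȟ^2 ≅ Z/2

nerve simplices:
  U12={x1,x5,x6} U13={x1,x14,x32} U14={x2,x24,x32} U15={x2,x9,x17} U16={x5,x9,x11} U23={x1,x4,x12} U24={x13,x20,x28} U25={x10,x12,x20} U26={x5,x13,x16} U34={x22,x23,x32} U35={x12,x19,x26} U36={x19,x22,x27} U45={x2,x20,x29} U46={x7,x13,x22} U56={x8,x9,x19}
  U123={x1} U126={x5} U134={x32} U145={x2} U156={x9} U235={x12} U245={x20} U246={x13} U346={x22} U356={x19}
C dims 6,15,10; δ0: rk 5, SNF 1^5; δ1: rk 10, SNF 1^9·2
degree 0: 6−5−0 = 1 → Ȟ^0 ≅ Z
degree 1: 15−10−5 = 0 → Ȟ^1 ≅ 0
degree 2: 10−0−10 = 0 plus torsion [2] → Ȟ^2 ≅ Z/2


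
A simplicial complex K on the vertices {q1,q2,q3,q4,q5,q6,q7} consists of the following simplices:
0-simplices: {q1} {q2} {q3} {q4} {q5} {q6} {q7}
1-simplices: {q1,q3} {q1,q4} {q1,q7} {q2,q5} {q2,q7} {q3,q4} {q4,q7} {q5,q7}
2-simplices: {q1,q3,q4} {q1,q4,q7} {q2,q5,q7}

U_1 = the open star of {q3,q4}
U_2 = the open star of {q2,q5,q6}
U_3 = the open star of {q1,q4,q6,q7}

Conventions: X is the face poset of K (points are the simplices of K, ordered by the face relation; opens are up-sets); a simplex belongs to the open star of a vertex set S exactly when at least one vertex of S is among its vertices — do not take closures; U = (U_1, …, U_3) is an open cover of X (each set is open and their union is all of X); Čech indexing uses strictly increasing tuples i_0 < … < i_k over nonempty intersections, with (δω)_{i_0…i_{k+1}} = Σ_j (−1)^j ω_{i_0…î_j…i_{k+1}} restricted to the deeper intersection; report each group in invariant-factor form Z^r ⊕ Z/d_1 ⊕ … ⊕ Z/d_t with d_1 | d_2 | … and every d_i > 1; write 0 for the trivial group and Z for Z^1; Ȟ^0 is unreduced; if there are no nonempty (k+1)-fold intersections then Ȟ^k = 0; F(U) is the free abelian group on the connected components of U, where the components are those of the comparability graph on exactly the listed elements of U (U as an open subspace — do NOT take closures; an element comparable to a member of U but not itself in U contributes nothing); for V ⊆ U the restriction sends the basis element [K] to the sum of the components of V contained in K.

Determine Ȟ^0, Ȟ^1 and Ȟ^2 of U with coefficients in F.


Ȟ^0 = Z^2,  Ȟ^1 = 0,  Ȟ^2 = 0

nerve simplices:
  U1={{q3},{q4},{q1,q3},{q1,q4},{q3,q4},{q4,q7},{q1,q3,q4},{q1,q4,q7}} U2={{q2},{q5},{q6},{q2,q5},{q2,q7},{q5,q7},{q2,q5,q7}} U3={{q1},{q4},{q6},{q7},{q1,q3},{q1,q4},{q1,q7},{q2,q7},{q3,q4},{q4,q7},{q5,q7},{q1,q3,q4},{q1,q4,q7},{q2,q5,q7}}
  U13={{q4},{q1,q3},{q1,q4},{q3,q4},{q4,q7},{q1,q3,q4},{q1,q4,q7}} U23={{q6},{q2,q7},{q5,q7},{q2,q5,q7}}
components per intersection:
  U1: {{q3},{q4},{q1,q3},{q1,q4},{q3,q4},{q4,q7},{q1,q3,q4},{q1,q4,q7}}
  U2: {{q2},{q5},{q2,q5},{q2,q7},{q5,q7},{q2,q5,q7}} {{q6}}
  U3: {{q1},{q4},{q7},{q1,q3},{q1,q4},{q1,q7},{q2,q7},{q3,q4},{q4,q7},{q5,q7},{q1,q3,q4},{q1,q4,q7},{q2,q5,q7}} {{q6}}
  U13: {{q4},{q1,q3},{q1,q4},{q3,q4},{q4,q7},{q1,q3,q4},{q1,q4,q7}}
  U23: {{q6}} {{q2,q7},{q5,q7},{q2,q5,q7}}
C dims 5,3; δ0: rk 3, SNF 1^3
degree 0: 5−3−0 = 2 → Ȟ^0 ≅ Z^2
degree 1: 3−0−3 = 0 → Ȟ^1 ≅ 0
degree 2: 0−0−0 = 0 → Ȟ^2 ≅ 0


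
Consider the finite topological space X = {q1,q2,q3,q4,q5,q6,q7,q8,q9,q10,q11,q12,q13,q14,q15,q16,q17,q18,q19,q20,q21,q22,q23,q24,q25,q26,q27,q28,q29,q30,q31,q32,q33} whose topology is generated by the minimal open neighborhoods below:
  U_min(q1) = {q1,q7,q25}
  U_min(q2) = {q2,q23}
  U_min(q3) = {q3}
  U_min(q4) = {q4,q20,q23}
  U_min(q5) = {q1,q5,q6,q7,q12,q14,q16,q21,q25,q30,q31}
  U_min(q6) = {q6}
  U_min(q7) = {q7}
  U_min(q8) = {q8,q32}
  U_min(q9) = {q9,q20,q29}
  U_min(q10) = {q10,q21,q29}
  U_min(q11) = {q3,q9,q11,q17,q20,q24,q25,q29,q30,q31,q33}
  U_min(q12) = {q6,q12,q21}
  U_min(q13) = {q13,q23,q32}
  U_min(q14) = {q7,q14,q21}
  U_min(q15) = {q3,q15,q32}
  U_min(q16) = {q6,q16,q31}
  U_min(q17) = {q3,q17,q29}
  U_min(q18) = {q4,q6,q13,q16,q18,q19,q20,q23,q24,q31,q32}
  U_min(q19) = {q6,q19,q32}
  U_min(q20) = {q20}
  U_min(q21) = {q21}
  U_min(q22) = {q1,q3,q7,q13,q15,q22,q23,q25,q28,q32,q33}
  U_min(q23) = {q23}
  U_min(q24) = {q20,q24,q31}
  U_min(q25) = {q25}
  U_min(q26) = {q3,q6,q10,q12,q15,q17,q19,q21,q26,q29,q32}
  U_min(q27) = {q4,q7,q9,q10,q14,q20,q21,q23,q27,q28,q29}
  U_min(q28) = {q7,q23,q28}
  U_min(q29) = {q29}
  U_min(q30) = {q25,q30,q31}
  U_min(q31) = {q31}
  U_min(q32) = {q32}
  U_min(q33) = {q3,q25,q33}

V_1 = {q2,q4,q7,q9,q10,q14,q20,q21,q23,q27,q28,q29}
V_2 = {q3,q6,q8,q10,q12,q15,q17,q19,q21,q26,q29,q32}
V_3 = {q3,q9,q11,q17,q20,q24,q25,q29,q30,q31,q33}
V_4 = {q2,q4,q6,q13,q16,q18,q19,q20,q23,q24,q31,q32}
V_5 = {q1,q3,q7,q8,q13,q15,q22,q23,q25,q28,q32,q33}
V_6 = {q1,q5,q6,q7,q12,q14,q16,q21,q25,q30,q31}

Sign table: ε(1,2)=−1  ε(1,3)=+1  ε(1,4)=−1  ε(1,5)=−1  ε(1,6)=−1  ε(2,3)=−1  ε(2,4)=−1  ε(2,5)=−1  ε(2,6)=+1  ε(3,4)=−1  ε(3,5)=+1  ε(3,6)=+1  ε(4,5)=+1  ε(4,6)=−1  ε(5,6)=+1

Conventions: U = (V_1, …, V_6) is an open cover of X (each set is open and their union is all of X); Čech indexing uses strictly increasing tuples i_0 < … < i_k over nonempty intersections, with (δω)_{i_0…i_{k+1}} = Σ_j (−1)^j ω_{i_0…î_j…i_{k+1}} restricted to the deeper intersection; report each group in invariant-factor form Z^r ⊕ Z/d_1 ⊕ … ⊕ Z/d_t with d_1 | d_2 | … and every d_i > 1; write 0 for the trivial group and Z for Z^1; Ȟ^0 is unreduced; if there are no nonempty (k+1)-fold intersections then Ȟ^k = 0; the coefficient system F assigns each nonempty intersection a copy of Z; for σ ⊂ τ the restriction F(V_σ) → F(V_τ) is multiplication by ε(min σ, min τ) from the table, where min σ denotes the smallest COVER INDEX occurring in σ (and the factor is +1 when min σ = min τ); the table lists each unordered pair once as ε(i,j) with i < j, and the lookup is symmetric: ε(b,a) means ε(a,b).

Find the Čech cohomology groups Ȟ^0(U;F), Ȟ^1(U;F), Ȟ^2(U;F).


cover nerve:
  V12={q10,q21,q29} V13={q9,q20,q29} V14={q2,q4,q20,q23} V15={q7,q23,q28} V16={q7,q14,q21} V23={q3,q17,q29} V24={q6,q19,q32} V25={q3,q8,q15,q32} V26={q6,q12,q21} V34={q20,q24,q31} V35={q3,q25,q33} V36={q25,q30,q31} V45={q13,q23,q32} V46={q6,q16,q31} V56={q1,q7,q25}
  V123={q29} V126={q21} V134={q20} V145={q23} V156={q7} V235={q3} V245={q32} V246={q6} V346={q31} V356={q25}
C dims 6,15,10; δ0: rk 6, SNF 1^5·2; δ1: rk 9, SNF 1^9
Ȟ^0: (6−6)−0=0 ⇒ 0
Ȟ^1: (15−9)−6=0 plus torsion [2] ⇒ Z/2
Ȟ^2: (10−0)−9=1 ⇒ Z

Ȟ^0 = 0, Ȟ^1 = Z/2, Ȟ^2 = Z


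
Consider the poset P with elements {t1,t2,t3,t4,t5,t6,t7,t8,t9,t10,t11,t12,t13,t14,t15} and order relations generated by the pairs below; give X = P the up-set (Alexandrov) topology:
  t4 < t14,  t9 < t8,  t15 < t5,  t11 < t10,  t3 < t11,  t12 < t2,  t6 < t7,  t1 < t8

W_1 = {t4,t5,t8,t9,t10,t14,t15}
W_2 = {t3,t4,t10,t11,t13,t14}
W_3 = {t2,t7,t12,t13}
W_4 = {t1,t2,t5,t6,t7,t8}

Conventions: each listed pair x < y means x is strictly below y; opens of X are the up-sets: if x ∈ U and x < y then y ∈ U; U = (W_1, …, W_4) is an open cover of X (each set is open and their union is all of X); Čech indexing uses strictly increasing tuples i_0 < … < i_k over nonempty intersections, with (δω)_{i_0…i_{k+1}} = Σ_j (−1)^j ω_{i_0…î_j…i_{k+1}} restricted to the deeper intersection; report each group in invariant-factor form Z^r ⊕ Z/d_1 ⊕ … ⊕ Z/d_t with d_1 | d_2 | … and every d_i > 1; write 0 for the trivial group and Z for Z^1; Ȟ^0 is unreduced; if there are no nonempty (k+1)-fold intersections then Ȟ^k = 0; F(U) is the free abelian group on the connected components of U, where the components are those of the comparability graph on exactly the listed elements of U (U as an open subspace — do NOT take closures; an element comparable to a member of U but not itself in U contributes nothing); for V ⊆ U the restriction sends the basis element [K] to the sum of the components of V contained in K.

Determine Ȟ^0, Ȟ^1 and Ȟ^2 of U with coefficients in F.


nerve simplices:
  W12={t4,t10,t14} W14={t5,t8} W23={t13} W34={t2,t7}
components per intersection:
  W1: {t4,t14} {t5,t15} {t8,t9} {t10}
  W2: {t3,t10,t11} {t4,t14} {t13}
  W3: {t2,t12} {t7} {t13}
  W4: {t1,t8} {t2} {t5} {t6,t7}
  W12: {t4,t14} {t10}
  W14: {t5} {t8}
  W23: {t13}
  W34: {t2} {t7}
C dims 14,7; δ0: rk 7, SNF 1^7
degree 0: 14−7−0 = 7 → Ȟ^0 ≅ Z^7
degree 1: 7−0−7 = 0 → Ȟ^1 ≅ 0
degree 2: 0−0−0 = 0 → Ȟ^2 ≅ 0

Ȟ^0(U;F) ≅ Z^7,  Ȟ^1(U;F) ≅ 0,  Ȟ^2(U;F) ≅ 0


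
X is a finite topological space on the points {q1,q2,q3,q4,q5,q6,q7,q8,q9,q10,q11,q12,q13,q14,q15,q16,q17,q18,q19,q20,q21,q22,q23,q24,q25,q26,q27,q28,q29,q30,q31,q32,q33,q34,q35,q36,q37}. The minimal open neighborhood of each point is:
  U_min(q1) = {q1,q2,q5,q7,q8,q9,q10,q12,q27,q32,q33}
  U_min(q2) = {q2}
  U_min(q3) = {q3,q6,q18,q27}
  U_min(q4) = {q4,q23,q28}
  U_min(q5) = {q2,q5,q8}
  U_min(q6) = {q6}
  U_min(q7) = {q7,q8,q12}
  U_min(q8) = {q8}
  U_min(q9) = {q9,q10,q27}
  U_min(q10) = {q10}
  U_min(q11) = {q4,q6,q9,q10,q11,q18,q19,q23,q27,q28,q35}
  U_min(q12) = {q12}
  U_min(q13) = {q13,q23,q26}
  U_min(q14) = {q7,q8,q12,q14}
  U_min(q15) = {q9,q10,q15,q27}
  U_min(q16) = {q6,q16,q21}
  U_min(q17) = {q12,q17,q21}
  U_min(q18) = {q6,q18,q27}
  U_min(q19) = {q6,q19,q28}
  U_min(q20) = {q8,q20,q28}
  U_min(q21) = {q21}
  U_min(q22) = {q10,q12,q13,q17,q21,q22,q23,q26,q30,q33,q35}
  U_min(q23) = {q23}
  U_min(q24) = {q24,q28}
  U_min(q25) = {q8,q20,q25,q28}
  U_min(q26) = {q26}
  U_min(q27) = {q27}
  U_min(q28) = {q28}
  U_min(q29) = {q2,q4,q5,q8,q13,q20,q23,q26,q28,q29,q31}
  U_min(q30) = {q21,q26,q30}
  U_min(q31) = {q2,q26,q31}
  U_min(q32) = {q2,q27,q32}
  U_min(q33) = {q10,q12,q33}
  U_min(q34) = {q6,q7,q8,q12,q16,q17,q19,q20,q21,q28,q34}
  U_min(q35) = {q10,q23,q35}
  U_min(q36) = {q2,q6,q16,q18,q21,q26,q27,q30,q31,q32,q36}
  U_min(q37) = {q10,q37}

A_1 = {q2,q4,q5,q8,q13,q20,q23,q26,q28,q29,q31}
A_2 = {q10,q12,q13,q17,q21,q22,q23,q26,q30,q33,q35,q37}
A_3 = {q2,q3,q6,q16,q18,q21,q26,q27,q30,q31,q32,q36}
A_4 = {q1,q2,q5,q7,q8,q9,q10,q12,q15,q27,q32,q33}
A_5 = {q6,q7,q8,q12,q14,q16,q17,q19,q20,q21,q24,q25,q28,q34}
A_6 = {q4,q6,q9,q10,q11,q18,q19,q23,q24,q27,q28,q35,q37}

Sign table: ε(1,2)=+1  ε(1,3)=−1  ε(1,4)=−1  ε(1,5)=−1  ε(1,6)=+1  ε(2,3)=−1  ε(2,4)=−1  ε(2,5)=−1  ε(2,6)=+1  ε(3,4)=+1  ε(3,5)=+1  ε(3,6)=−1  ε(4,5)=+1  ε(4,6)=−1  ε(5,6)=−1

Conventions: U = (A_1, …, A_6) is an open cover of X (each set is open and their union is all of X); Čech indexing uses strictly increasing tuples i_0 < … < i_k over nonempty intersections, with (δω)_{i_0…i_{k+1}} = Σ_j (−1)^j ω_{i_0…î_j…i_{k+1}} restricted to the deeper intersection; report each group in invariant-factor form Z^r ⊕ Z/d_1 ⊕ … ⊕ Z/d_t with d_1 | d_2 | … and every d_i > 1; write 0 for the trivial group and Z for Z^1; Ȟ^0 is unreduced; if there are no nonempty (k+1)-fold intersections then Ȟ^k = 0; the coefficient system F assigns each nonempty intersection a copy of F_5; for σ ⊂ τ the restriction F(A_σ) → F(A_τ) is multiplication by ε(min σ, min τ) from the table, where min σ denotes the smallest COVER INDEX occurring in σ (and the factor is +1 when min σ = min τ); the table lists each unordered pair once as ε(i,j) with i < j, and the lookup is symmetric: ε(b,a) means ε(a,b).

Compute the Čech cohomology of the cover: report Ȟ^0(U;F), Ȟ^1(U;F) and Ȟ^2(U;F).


nerve simplices:
  A12={q13,q23,q26} A13={q2,q26,q31} A14={q2,q5,q8} A15={q8,q20,q28} A16={q4,q23,q28} A23={q21,q26,q30} A24={q10,q12,q33} A25={q12,q17,q21} A26={q10,q23,q35,q37} A34={q2,q27,q32} A35={q6,q16,q21} A36={q6,q18,q27} A45={q7,q8,q12} A46={q9,q10,q27} A56={q6,q19,q24,q28}
  A123={q26} A126={q23} A134={q2} A145={q8} A156={q28} A235={q21} A245={q12} A246={q10} A346={q27} A356={q6}
C dims 6,15,10; δ0: rk_F5 5; δ1: rk_F5 10
degree 0: 6−5−0 = 1 → Ȟ^0 ≅ Z/5
degree 1: 15−10−5 = 0 → Ȟ^1 ≅ 0
degree 2: 10−0−10 = 0 → Ȟ^2 ≅ 0

Ȟ^0 = Z/5,  Ȟ^1 = 0,  Ȟ^2 = 0
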